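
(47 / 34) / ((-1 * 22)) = -0.06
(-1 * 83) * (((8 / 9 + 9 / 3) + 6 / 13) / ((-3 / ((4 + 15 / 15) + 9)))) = 591458 / 351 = 1685.07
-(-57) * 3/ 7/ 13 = 171/ 91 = 1.88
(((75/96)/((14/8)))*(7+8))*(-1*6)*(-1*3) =3375/28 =120.54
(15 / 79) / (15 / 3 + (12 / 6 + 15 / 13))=195 / 8374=0.02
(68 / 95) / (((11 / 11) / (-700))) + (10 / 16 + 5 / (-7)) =-533215 / 1064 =-501.14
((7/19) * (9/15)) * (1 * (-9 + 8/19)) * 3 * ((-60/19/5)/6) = 20538/34295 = 0.60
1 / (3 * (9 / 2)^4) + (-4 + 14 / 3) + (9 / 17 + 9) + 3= 13.20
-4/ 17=-0.24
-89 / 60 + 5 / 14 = -473 / 420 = -1.13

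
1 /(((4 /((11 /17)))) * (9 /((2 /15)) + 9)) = 11 /5202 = 0.00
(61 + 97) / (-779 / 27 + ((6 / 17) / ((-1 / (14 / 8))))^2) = -4931496 / 888617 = -5.55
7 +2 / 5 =37 / 5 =7.40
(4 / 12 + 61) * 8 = 1472 / 3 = 490.67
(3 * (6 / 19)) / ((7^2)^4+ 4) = 18 / 109531295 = 0.00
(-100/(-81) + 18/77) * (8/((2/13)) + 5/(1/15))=1163066/6237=186.48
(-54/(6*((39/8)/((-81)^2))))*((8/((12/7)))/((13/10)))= -7348320/169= -43481.18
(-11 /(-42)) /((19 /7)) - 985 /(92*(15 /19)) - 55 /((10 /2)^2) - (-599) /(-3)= -5645999 /26220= -215.33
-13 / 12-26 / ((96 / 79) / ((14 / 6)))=-7345 / 144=-51.01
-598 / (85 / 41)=-24518 / 85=-288.45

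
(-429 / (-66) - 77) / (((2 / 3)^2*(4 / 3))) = -3807 / 32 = -118.97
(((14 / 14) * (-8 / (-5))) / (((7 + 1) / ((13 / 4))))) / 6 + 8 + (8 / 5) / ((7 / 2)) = 1439 / 168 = 8.57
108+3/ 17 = 1839/ 17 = 108.18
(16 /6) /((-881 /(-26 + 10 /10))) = 200 /2643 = 0.08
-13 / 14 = -0.93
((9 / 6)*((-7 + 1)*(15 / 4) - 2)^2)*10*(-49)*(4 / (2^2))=-1764735 / 4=-441183.75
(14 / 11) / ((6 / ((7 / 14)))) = 7 / 66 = 0.11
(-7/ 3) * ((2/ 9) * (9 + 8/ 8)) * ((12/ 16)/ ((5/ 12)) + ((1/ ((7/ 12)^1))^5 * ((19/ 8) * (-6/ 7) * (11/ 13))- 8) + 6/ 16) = 1916535461/ 11798514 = 162.44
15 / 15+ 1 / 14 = 15 / 14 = 1.07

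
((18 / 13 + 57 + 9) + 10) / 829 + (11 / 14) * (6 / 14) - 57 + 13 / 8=-232119423 / 4224584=-54.94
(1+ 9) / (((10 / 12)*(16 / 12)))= 9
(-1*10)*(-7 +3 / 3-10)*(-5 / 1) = -800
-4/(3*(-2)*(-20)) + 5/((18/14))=347/90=3.86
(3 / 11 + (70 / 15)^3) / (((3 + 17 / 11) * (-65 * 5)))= -6053 / 87750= -0.07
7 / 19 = 0.37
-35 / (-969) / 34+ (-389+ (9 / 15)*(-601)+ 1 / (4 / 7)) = -246386311 / 329460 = -747.85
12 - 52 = -40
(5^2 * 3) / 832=75 / 832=0.09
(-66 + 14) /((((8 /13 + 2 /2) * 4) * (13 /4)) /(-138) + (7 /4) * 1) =-4784 /147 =-32.54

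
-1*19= -19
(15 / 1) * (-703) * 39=-411255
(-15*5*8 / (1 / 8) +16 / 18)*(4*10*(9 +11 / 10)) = -17449568 / 9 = -1938840.89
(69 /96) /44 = 23 /1408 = 0.02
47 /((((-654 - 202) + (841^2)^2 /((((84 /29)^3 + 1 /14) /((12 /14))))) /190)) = 0.00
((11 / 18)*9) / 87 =11 / 174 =0.06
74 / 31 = 2.39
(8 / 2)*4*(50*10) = 8000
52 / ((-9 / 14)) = -728 / 9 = -80.89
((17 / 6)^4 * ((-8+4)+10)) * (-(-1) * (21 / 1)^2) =4092529 / 24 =170522.04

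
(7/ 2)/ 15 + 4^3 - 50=427/ 30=14.23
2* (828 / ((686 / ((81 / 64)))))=16767 / 5488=3.06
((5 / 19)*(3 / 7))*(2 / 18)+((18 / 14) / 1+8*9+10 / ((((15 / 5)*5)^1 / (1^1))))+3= 76.96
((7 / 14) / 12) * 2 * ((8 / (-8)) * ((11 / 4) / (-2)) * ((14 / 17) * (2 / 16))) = 77 / 6528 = 0.01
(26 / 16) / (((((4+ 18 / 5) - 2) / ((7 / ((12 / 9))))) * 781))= 195 / 99968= 0.00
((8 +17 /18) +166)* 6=1049.67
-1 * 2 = -2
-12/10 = -6/5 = -1.20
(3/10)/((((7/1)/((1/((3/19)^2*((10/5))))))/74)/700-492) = -133570/219054797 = -0.00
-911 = -911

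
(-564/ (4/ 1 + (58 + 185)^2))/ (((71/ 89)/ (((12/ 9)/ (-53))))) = 66928/ 222216439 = 0.00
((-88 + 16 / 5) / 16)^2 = 2809 / 100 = 28.09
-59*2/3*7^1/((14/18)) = -354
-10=-10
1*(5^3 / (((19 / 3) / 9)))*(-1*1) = -3375 / 19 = -177.63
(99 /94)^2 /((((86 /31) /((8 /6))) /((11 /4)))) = 1114047 /759896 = 1.47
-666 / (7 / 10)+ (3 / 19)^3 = -45680751 / 48013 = -951.42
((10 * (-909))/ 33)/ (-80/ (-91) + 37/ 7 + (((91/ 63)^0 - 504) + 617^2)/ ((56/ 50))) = -551460/ 679594817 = -0.00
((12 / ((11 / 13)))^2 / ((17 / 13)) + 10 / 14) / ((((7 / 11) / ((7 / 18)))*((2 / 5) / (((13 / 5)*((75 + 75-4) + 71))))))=133187.61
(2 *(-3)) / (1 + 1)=-3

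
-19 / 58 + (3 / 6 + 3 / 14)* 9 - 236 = -93339 / 406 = -229.90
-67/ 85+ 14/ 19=-83/ 1615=-0.05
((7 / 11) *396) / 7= 36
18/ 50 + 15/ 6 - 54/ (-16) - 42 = -7153/ 200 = -35.76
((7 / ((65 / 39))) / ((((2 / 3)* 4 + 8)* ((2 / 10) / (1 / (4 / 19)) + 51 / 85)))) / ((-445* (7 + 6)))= -1197 / 11292320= -0.00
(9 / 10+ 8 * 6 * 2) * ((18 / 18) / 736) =969 / 7360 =0.13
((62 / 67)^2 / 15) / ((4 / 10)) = 1922 / 13467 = 0.14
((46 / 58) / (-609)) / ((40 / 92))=-529 / 176610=-0.00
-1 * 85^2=-7225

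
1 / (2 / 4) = 2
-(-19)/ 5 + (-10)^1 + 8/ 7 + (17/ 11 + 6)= 958/ 385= 2.49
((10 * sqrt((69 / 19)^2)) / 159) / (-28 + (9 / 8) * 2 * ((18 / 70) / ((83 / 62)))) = -1336300 / 161290183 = -0.01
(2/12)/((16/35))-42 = -3997/96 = -41.64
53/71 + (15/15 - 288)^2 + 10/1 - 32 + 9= 5847329/71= 82356.75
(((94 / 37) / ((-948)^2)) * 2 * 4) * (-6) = -94 / 692751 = -0.00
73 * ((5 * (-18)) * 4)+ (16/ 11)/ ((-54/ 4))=-7805192/ 297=-26280.11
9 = 9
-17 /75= -0.23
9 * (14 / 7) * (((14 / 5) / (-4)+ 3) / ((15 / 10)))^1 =138 / 5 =27.60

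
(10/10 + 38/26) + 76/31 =1980/403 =4.91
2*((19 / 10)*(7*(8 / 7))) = 152 / 5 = 30.40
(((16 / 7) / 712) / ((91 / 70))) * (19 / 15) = 76 / 24297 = 0.00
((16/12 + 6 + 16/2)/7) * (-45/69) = -10/7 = -1.43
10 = 10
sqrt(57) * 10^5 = 100000 * sqrt(57) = 754983.44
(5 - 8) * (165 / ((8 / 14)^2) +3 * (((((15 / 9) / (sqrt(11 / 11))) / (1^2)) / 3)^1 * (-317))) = 1105 / 16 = 69.06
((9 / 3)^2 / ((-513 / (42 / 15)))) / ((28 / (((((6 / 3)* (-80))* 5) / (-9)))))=-80 / 513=-0.16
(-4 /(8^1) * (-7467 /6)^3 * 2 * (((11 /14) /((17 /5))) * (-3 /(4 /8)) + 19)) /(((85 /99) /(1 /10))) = 199977520855761 /50575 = 3954078514.20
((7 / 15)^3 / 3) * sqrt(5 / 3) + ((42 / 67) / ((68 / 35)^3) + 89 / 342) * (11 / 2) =343 * sqrt(15) / 30375 + 6849739919 / 3602447424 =1.95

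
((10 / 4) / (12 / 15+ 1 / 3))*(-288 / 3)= -211.76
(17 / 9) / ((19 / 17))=289 / 171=1.69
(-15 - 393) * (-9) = 3672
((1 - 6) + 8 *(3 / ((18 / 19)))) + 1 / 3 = 62 / 3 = 20.67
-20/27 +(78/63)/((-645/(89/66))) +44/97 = -12561589/43357545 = -0.29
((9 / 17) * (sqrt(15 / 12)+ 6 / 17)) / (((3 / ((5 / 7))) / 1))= 90 / 2023+ 15 * sqrt(5) / 238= 0.19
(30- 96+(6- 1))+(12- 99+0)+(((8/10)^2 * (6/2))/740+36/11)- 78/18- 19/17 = -389649518/2594625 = -150.18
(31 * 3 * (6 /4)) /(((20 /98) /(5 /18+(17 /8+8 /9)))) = 360003 /160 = 2250.02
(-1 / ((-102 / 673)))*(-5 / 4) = -3365 / 408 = -8.25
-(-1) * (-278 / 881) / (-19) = 278 / 16739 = 0.02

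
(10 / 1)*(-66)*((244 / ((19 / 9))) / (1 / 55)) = -79714800 / 19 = -4195515.79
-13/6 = -2.17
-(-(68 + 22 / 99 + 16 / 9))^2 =-4900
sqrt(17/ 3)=sqrt(51)/ 3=2.38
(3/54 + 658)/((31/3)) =11845/186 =63.68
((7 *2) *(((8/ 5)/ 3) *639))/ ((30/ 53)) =210728/ 25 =8429.12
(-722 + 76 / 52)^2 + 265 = 87785474 / 169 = 519440.67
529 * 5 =2645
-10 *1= -10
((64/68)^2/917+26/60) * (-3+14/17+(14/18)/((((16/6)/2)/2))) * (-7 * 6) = 355643447/19308090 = 18.42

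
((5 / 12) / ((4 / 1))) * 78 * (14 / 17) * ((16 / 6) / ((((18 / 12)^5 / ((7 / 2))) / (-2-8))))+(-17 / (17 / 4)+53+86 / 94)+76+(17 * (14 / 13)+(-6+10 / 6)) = 436527427 / 7572123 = 57.65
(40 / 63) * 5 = 200 / 63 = 3.17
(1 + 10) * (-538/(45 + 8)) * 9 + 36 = -51354/53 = -968.94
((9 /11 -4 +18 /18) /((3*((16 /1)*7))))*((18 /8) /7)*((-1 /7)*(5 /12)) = 15 /120736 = 0.00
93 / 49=1.90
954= 954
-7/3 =-2.33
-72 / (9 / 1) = -8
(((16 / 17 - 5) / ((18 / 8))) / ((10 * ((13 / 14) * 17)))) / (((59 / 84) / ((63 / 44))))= -284004 / 12191465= -0.02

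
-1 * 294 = -294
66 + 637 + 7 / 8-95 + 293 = 7215 / 8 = 901.88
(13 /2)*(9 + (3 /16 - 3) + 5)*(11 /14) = 25597 /448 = 57.14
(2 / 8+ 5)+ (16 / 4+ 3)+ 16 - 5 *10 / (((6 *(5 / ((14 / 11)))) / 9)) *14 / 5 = -1109 / 44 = -25.20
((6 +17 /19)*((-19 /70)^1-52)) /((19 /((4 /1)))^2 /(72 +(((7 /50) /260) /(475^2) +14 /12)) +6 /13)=-4011826600093044317 /8570376765401955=-468.10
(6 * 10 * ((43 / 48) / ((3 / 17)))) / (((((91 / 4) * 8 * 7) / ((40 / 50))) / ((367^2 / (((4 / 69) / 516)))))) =292123874253 / 1274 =229296604.59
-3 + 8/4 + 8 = 7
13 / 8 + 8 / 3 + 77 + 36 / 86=84325 / 1032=81.71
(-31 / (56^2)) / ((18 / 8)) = -31 / 7056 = -0.00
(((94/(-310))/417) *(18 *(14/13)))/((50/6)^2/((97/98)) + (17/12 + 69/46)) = -1969488/10210498675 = -0.00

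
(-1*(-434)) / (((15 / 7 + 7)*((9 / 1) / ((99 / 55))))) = 1519 / 160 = 9.49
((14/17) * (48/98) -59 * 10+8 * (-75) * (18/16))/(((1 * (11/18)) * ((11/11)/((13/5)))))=-35213958/6545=-5380.28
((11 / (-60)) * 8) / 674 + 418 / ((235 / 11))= 4648061 / 237585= 19.56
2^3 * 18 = 144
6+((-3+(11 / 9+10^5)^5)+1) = 590526086382100781165884897247 / 59049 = 10000611126049565296040320.00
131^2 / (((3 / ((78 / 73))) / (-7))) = -3123302 / 73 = -42784.96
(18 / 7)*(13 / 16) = 117 / 56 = 2.09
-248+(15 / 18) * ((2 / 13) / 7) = -67699 / 273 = -247.98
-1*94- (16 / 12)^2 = -862 / 9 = -95.78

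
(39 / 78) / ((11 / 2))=1 / 11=0.09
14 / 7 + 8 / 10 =14 / 5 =2.80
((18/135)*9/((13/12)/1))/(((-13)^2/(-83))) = -5976/10985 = -0.54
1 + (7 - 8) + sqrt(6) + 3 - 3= 2.45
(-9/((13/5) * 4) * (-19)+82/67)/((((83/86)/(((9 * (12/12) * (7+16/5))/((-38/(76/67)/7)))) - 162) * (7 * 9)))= -134976957/78002263027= -0.00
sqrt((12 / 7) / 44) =sqrt(231) / 77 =0.20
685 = 685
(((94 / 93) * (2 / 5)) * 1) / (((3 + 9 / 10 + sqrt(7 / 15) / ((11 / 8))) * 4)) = 443586 / 16838053 - 16544 * sqrt(105) / 50514159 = 0.02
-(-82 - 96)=178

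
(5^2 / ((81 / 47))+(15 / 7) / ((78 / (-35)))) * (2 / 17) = 28525 / 17901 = 1.59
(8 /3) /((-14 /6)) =-8 /7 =-1.14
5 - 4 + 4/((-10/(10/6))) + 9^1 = 28/3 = 9.33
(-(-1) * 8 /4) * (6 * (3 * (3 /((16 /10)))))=135 /2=67.50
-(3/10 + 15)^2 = -23409/100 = -234.09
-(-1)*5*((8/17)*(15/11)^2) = 4.38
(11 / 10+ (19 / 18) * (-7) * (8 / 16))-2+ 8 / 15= -731 / 180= -4.06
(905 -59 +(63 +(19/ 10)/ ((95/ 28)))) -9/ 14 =908.92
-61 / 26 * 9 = -549 / 26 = -21.12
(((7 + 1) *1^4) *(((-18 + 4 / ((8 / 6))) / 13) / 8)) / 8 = -0.14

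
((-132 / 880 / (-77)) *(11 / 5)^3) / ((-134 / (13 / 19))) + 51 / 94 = 1135930707 / 2094085000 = 0.54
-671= -671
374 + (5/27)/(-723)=7300849/19521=374.00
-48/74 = -24/37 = -0.65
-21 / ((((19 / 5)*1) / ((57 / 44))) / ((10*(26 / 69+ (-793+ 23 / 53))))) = 760471950 / 13409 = 56713.55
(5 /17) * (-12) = -60 /17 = -3.53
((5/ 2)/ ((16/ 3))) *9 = 135/ 32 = 4.22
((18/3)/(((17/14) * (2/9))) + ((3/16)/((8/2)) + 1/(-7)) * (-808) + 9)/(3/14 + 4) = 103567/4012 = 25.81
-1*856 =-856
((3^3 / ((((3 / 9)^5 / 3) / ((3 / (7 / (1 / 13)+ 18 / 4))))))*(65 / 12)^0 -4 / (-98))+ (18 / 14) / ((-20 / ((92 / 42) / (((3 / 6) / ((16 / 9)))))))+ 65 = 682.85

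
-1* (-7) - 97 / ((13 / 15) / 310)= -450959 / 13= -34689.15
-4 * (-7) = 28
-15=-15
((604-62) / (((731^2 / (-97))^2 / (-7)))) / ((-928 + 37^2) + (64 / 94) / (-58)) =-48656027798 / 171629679963368507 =-0.00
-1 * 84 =-84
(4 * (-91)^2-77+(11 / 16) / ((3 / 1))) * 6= 1586267 / 8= 198283.38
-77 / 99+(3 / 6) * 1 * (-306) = -1384 / 9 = -153.78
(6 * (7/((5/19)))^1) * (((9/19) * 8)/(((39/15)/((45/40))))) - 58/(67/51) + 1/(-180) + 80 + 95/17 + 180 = 1287655693/2665260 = 483.13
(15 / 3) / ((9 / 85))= 425 / 9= 47.22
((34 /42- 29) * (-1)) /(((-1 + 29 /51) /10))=-50320 /77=-653.51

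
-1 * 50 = -50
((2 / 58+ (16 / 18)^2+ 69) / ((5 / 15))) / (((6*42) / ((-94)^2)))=362315762 / 49329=7344.88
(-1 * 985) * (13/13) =-985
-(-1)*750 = 750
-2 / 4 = -1 / 2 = -0.50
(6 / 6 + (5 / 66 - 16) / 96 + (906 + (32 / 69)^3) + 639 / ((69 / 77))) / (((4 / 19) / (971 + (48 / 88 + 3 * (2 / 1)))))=76546224692217835 / 10175894784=7522308.98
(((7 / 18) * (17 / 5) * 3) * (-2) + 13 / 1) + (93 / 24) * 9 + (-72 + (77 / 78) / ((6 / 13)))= -10771 / 360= -29.92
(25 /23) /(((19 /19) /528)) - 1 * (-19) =13637 /23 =592.91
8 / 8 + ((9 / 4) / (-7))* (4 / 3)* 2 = 1 / 7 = 0.14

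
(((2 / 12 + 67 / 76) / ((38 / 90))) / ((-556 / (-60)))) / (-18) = -5975 / 401432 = -0.01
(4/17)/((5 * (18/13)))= 26/765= 0.03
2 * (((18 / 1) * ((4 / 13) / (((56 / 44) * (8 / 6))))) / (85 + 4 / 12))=891 / 11648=0.08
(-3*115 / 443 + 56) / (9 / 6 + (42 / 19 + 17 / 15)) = 13943910 / 1223123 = 11.40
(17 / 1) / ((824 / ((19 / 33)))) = 323 / 27192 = 0.01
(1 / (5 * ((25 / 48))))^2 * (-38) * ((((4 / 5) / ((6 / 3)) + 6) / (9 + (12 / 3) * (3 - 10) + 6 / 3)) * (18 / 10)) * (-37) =-932954112 / 6640625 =-140.49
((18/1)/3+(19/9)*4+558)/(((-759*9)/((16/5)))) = -3584/13365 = -0.27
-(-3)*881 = 2643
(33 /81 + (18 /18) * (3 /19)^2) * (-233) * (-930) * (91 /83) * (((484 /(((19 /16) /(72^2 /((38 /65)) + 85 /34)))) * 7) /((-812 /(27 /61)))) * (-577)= 15643241055636362968800 /19134641467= 817535101591.27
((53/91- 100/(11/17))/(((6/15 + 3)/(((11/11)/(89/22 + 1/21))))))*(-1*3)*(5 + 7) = 166446360/417911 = 398.28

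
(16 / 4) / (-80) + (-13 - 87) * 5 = -500.05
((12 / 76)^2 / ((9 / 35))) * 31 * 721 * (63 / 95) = 9856791 / 6859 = 1437.06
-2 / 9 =-0.22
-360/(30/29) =-348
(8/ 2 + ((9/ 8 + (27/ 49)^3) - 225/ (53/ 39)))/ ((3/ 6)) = -7994962931/ 24941588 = -320.55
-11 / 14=-0.79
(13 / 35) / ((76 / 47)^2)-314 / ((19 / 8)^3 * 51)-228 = -44725816427 / 195893040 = -228.32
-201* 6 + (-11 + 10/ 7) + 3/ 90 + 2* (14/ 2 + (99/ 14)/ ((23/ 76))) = -1154.81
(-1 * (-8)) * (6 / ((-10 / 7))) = -168 / 5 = -33.60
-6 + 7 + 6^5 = 7777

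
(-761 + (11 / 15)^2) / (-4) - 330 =-31474 / 225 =-139.88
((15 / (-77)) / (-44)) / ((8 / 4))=15 / 6776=0.00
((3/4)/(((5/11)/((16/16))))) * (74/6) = 407/20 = 20.35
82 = 82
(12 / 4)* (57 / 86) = 1.99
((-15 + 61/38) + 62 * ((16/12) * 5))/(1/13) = 5199.20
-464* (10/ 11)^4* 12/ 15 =-3712000/ 14641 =-253.53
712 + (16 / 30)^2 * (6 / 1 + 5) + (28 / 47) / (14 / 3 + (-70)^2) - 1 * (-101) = 9070723063 / 11114325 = 816.13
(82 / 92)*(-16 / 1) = -328 / 23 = -14.26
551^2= 303601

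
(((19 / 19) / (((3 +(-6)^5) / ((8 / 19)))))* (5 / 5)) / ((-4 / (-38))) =-4 / 7773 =-0.00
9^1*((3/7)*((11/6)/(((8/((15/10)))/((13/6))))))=1287/448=2.87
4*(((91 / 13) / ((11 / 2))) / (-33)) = -56 / 363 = -0.15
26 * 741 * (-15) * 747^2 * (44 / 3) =-2365132306680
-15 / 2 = -7.50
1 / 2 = 0.50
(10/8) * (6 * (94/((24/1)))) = 235/8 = 29.38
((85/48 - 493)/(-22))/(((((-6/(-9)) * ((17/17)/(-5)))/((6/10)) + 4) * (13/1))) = 4161/9152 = 0.45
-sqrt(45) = -6.71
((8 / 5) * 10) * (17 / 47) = 5.79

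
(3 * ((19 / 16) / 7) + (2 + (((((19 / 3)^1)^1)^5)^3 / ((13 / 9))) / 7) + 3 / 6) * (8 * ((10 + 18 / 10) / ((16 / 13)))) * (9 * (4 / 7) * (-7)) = -14330983916613908608973 / 49601160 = -288924370248879.43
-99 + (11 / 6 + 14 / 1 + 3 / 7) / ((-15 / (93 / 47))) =-998303 / 9870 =-101.15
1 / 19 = 0.05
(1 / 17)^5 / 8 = 1 / 11358856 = 0.00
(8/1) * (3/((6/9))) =36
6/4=3/2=1.50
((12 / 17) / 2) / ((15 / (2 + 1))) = 6 / 85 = 0.07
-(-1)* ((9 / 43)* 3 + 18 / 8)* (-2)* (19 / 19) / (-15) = 33 / 86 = 0.38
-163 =-163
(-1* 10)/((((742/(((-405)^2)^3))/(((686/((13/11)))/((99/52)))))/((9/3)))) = -2883134851576875000/53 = -54398770784469339.62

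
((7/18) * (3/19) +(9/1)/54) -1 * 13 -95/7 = -10511/399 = -26.34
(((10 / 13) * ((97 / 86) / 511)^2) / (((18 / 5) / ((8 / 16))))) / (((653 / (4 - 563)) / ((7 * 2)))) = -235225 / 37707513732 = -0.00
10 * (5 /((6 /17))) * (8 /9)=3400 /27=125.93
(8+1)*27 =243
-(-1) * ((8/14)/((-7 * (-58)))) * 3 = 6/1421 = 0.00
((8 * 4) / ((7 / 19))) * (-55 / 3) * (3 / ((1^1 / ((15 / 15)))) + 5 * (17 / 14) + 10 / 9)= -21451760 / 1323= -16214.48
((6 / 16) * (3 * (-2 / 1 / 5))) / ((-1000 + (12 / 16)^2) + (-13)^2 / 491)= 17676 / 39244385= 0.00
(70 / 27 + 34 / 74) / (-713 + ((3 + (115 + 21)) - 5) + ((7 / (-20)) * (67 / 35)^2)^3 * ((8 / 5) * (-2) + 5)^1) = -653629375000000 / 124812313189081479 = -0.01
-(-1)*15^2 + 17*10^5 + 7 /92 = 156420707 /92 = 1700225.08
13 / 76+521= 39609 / 76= 521.17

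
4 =4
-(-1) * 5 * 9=45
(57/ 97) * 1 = 57/ 97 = 0.59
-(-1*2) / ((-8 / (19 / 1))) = -19 / 4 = -4.75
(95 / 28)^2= 9025 / 784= 11.51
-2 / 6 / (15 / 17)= -17 / 45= -0.38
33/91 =0.36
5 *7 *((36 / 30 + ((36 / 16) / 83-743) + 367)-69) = -5156641 / 332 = -15532.05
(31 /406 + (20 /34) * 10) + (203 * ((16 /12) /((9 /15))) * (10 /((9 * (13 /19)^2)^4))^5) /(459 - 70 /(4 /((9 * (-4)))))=1770034381944968353468129530513634901606025145383692085394526010126978527 /297050046851348460161124829583625489043488544137688917425963219361499302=5.96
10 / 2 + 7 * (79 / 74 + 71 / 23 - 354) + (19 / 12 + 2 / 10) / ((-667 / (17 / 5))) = -18094105453 / 7403700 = -2443.93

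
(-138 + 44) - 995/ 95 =-1985/ 19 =-104.47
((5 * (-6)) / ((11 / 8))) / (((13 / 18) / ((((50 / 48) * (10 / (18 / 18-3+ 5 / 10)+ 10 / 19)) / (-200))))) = -2625 / 2717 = -0.97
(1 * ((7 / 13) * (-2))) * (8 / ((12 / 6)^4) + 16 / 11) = -301 / 143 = -2.10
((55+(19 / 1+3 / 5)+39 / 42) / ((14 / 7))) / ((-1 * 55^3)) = -5287 / 23292500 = -0.00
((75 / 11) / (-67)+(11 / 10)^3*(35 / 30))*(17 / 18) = 109082693 / 79596000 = 1.37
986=986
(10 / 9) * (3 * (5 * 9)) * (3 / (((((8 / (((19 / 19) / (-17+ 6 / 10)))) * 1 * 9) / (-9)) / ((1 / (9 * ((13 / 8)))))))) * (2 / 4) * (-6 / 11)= -375 / 5863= -0.06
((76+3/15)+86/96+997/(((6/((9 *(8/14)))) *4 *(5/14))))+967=394151/240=1642.30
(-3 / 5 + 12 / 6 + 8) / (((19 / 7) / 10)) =658 / 19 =34.63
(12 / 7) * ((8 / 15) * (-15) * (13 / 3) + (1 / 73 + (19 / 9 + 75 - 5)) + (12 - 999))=-2495396 / 1533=-1627.79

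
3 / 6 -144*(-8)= 2305 / 2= 1152.50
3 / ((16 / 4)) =0.75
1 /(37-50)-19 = -248 /13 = -19.08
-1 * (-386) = 386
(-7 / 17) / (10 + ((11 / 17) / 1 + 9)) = -7 / 334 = -0.02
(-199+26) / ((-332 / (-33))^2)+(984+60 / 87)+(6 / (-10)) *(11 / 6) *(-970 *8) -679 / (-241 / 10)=7354703483607 / 770355536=9547.15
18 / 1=18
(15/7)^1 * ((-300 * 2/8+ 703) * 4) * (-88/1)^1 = -3315840/7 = -473691.43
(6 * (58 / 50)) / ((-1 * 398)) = -87 / 4975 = -0.02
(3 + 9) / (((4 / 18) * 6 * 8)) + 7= 65 / 8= 8.12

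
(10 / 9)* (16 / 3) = 160 / 27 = 5.93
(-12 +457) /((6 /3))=445 /2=222.50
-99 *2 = -198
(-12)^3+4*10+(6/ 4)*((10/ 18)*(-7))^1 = -10163/ 6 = -1693.83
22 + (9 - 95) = -64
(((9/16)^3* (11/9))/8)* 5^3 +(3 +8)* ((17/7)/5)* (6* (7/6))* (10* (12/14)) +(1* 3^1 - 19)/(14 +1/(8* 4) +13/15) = 529636474887/1640267776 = 322.90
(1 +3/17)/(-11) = -20/187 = -0.11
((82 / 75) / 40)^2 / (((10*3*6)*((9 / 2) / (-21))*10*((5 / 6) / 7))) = -82369 / 5062500000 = -0.00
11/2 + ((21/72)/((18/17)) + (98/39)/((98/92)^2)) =2198723/275184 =7.99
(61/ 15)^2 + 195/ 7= 69922/ 1575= 44.39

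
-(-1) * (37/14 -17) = -201/14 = -14.36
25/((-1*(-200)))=1/8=0.12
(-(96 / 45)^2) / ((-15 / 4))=4096 / 3375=1.21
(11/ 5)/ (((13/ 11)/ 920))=22264/ 13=1712.62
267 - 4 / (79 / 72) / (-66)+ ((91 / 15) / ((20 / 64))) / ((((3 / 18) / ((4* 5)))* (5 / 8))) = 86778671 / 21725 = 3994.42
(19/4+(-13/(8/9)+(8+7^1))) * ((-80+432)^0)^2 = 41/8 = 5.12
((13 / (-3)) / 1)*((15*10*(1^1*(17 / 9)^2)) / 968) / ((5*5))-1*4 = -160573 / 39204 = -4.10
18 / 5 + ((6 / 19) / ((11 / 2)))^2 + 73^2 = 1164667223 / 218405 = 5332.60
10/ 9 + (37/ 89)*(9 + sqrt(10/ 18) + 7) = 37*sqrt(5)/ 267 + 6218/ 801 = 8.07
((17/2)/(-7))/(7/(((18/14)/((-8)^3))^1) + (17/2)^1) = 153/350161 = 0.00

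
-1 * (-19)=19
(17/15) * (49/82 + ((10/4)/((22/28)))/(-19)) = 41769/85690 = 0.49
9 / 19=0.47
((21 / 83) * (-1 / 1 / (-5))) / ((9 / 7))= 49 / 1245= 0.04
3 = 3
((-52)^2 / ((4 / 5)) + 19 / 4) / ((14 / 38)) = 257241 / 28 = 9187.18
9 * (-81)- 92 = -821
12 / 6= 2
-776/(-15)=51.73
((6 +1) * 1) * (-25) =-175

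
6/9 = 2/3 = 0.67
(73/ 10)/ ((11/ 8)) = 292/ 55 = 5.31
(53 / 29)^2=2809 / 841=3.34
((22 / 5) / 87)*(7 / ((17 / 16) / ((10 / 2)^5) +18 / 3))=0.06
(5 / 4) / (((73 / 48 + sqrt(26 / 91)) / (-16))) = -98112 / 6539 + 9216 * sqrt(14) / 6539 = -9.73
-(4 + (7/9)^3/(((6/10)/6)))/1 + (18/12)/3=-11963/1458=-8.21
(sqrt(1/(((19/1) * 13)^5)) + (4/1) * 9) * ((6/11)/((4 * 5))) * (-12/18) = -36/55 - sqrt(247)/828807265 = -0.65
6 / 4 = 3 / 2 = 1.50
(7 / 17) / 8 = 7 / 136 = 0.05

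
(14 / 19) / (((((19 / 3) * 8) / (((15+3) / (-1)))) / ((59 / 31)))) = -11151 / 22382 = -0.50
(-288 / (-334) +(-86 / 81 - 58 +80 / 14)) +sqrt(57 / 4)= -4969768 / 94689 +sqrt(57) / 2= -48.71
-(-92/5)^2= -8464/25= -338.56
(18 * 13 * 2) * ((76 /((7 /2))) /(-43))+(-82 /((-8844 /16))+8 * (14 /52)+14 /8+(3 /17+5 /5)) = -231.10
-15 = -15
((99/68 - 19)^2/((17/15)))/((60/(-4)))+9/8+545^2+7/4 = 23347343949/78608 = 297009.77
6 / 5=1.20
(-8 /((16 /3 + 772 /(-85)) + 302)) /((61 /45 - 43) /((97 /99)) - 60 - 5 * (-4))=82450 /253602063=0.00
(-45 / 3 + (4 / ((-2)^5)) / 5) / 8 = -601 / 320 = -1.88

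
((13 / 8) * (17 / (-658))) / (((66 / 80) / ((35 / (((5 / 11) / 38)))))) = -20995 / 141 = -148.90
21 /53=0.40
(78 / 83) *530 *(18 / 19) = 471.86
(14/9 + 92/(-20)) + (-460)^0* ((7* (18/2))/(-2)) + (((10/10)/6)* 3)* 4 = -2929/90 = -32.54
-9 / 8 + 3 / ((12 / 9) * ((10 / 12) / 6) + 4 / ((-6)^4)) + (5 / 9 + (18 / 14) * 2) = 551437 / 30744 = 17.94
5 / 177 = 0.03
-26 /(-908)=0.03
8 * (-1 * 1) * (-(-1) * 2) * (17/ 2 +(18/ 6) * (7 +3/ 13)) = -6280/ 13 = -483.08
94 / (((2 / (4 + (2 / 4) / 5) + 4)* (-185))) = -1927 / 17020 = -0.11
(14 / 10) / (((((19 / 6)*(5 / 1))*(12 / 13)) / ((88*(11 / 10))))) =9.27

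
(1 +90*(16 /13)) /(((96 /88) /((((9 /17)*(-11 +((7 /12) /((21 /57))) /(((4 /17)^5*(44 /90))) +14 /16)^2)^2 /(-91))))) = -148925125193937610625692923491445715353 /1171068687247742351704064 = -127170273456754.25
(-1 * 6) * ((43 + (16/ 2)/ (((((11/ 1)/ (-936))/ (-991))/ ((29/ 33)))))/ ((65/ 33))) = -1291279446/ 715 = -1805985.24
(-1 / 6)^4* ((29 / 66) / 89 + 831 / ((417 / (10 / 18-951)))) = -1.46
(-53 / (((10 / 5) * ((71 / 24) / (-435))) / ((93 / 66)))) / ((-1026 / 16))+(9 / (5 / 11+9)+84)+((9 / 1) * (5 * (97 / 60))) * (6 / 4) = 62763511 / 578721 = 108.45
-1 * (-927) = 927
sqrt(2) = 1.41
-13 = -13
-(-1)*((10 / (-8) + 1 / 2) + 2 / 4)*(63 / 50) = -63 / 200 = -0.32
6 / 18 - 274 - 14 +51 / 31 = -26600 / 93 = -286.02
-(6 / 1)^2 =-36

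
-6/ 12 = -1/ 2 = -0.50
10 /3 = 3.33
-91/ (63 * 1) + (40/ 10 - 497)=-494.44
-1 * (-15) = 15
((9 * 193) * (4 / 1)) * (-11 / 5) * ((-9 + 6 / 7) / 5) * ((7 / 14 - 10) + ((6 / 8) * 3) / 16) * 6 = -1957110903 / 1400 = -1397936.36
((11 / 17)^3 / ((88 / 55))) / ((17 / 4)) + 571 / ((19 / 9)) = 858555283 / 3173798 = 270.51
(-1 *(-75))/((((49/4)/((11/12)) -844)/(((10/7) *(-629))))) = 5189250/63959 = 81.13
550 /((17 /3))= 1650 /17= 97.06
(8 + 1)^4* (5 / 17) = 32805 / 17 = 1929.71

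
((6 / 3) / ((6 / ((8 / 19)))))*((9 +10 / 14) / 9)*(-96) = -17408 / 1197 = -14.54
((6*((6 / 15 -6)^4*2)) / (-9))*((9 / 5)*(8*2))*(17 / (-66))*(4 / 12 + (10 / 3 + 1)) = 4681220096 / 103125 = 45393.65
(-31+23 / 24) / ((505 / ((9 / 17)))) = -2163 / 68680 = -0.03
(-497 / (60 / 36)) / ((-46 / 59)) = 87969 / 230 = 382.47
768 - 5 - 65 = 698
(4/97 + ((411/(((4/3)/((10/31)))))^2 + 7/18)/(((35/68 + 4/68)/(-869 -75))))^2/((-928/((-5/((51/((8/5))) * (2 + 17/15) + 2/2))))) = 354443336204859459972788400500/25053938638336524267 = 14147210198.02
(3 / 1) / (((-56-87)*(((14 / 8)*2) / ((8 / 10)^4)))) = -1536 / 625625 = -0.00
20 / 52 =5 / 13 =0.38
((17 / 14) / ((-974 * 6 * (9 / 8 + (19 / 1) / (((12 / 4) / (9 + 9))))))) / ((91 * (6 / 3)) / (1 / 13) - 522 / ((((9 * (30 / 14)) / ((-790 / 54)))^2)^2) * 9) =-6586148313 / 2957190927371672684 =-0.00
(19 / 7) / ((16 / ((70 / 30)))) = 19 / 48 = 0.40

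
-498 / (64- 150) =249 / 43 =5.79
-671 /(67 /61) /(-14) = 40931 /938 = 43.64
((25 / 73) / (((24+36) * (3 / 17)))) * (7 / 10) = 119 / 5256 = 0.02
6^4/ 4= 324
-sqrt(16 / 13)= -4 * sqrt(13) / 13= -1.11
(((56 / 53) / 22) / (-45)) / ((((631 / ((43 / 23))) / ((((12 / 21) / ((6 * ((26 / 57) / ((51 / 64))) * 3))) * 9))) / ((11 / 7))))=-0.00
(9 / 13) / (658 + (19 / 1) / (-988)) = 12 / 11405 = 0.00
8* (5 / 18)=20 / 9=2.22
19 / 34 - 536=-18205 / 34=-535.44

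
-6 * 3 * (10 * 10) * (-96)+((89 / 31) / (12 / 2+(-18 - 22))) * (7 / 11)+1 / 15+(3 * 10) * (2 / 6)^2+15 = 10018279533 / 57970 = 172818.35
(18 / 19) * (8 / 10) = 0.76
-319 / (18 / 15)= -1595 / 6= -265.83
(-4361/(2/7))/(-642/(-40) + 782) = -305270/15961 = -19.13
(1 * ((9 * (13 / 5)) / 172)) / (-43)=-117 / 36980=-0.00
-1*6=-6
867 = 867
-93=-93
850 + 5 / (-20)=3399 / 4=849.75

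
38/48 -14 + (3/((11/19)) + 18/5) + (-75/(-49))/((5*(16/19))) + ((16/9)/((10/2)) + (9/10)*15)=3800297/388080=9.79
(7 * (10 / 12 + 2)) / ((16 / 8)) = 119 / 12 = 9.92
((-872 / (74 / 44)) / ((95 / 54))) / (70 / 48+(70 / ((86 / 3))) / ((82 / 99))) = -43832524032 / 655354175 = -66.88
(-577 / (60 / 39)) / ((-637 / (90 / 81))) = 577 / 882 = 0.65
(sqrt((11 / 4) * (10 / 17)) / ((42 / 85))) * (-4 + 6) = 5 * sqrt(1870) / 42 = 5.15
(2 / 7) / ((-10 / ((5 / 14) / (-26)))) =1 / 2548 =0.00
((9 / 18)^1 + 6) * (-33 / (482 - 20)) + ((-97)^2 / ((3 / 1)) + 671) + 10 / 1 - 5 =320197 / 84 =3811.87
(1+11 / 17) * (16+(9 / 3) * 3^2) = 70.82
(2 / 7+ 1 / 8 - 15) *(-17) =13889 / 56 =248.02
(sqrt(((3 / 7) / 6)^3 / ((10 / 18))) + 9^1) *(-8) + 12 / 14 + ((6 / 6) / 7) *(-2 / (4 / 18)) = -507 / 7-6 *sqrt(70) / 245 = -72.63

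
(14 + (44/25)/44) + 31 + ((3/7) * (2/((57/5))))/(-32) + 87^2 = 405066803/53200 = 7614.04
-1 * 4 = -4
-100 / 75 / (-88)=1 / 66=0.02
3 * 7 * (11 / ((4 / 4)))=231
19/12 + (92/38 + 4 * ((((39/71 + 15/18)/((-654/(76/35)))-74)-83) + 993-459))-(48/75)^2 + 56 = 36303435767383/23158957500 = 1567.58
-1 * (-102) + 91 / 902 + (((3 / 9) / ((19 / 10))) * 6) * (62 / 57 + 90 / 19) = 105728165 / 976866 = 108.23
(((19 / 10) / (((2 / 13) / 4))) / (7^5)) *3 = 741 / 84035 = 0.01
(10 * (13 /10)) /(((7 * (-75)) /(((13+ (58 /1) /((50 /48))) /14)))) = -22321 /183750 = -0.12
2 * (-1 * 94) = -188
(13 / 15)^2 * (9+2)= 1859 / 225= 8.26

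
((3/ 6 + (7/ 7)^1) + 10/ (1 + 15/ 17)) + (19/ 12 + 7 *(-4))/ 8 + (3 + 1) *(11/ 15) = 6.44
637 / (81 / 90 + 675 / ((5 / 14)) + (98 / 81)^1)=39690 / 117893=0.34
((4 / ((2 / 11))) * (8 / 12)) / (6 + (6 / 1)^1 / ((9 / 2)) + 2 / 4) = 88 / 47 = 1.87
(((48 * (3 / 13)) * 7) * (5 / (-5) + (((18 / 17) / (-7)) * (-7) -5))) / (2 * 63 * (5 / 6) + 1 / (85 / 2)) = -423360 / 116051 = -3.65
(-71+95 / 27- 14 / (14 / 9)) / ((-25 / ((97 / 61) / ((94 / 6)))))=40061 / 129015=0.31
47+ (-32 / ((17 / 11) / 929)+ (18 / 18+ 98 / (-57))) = -18594610 / 969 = -19189.48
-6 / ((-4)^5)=3 / 512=0.01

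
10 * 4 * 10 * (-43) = -17200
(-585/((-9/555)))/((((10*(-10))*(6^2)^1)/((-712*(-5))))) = -35674.17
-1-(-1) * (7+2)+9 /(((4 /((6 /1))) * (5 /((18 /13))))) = 763 /65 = 11.74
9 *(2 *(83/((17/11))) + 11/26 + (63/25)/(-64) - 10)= 311224293/353600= 880.16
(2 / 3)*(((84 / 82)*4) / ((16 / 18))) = 126 / 41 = 3.07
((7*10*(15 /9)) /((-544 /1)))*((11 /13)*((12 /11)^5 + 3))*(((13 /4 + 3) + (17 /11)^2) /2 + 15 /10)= -240524171125 /50113917568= -4.80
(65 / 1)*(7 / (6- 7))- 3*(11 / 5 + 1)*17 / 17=-2323 / 5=-464.60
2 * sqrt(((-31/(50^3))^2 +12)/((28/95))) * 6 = 76.57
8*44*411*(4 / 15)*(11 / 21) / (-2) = -1060928 / 105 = -10104.08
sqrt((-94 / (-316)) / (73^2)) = sqrt(7426) / 11534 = 0.01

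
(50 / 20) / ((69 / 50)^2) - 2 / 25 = 146728 / 119025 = 1.23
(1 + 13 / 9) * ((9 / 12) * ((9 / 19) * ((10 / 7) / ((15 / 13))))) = 143 / 133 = 1.08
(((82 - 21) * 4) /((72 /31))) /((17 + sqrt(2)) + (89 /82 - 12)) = 38687969 /2119977 - 6357542 * sqrt(2) /2119977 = 14.01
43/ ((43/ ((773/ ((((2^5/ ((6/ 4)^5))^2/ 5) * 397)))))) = 0.55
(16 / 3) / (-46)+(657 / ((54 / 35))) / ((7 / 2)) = 8387 / 69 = 121.55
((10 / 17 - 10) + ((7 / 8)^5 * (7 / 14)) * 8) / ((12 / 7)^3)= -13021309 / 8912896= -1.46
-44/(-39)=44/39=1.13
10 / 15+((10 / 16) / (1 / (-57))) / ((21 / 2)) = -229 / 84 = -2.73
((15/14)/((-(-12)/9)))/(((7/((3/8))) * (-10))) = -27/6272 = -0.00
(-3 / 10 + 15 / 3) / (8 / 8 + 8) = 0.52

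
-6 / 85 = -0.07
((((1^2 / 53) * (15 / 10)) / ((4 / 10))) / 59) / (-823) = -15 / 10294084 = -0.00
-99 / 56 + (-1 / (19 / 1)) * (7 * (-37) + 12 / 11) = 138181 / 11704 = 11.81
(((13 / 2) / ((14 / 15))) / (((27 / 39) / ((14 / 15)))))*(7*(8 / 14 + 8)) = 1690 / 3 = 563.33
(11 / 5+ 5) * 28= 1008 / 5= 201.60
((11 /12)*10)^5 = 503284375 /7776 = 64722.78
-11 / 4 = -2.75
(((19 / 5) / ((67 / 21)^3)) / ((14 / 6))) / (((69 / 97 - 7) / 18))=-65833803 / 458663575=-0.14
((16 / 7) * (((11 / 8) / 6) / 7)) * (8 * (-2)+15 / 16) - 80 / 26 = -128543 / 30576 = -4.20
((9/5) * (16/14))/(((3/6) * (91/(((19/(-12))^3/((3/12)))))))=-6859/9555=-0.72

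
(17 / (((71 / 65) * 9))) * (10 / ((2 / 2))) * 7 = 77350 / 639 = 121.05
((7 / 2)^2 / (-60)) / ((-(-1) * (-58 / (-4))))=-49 / 3480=-0.01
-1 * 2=-2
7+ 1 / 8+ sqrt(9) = 81 / 8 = 10.12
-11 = -11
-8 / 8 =-1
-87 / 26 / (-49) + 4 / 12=1535 / 3822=0.40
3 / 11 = 0.27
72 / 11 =6.55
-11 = -11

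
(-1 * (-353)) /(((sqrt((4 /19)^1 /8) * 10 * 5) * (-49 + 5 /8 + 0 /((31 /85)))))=-1412 * sqrt(38) /9675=-0.90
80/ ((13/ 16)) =1280/ 13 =98.46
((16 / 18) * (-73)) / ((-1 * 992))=73 / 1116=0.07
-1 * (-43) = 43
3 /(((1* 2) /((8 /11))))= 12 /11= 1.09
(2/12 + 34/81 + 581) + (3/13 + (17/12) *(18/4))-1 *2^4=4820147/8424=572.19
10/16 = 5/8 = 0.62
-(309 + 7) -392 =-708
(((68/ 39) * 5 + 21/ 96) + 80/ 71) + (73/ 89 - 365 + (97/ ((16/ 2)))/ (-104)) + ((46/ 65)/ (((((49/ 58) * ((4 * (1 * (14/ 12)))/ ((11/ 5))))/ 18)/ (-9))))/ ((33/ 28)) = -7892895236711/ 19320974400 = -408.51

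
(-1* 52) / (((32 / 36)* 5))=-117 / 10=-11.70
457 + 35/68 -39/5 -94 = 120943/340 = 355.71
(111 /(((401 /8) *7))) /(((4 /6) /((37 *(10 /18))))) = 27380 /2807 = 9.75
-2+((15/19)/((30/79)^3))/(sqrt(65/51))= -2+493039* sqrt(3315)/2223000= 10.77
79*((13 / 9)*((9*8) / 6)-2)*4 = 14536 / 3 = 4845.33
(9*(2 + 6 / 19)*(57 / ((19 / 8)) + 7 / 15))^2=2346821136 / 9025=260035.58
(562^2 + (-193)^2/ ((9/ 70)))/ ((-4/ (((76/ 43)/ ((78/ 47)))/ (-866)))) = 2433436609/ 13070538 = 186.18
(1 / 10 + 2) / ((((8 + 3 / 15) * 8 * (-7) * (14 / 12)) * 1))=-9 / 2296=-0.00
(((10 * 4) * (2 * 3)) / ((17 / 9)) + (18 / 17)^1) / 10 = 12.81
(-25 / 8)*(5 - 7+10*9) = -275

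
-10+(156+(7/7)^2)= 147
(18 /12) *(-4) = -6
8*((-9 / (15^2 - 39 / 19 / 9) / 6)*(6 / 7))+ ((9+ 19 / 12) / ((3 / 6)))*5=105.79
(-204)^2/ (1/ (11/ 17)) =26928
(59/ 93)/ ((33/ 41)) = 2419/ 3069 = 0.79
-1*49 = -49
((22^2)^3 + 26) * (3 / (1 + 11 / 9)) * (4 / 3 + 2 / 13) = 2959216173 / 13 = 227632013.31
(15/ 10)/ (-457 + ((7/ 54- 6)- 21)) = -81/ 26129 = -0.00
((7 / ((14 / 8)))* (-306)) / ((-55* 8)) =153 / 55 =2.78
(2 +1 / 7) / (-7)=-15 / 49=-0.31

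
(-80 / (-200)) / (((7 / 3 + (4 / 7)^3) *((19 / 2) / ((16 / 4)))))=16464 / 246335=0.07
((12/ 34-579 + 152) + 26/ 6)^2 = 463885444/ 2601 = 178348.88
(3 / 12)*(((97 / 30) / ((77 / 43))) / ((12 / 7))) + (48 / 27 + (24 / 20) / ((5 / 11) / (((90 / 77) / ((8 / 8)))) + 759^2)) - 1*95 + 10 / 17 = -85975212943999 / 930763178400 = -92.37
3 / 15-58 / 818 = 264 / 2045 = 0.13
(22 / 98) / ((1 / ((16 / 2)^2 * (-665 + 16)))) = -9324.41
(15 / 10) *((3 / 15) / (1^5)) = 3 / 10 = 0.30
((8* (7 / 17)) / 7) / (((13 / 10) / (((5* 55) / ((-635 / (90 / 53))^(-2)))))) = 249184985500 / 17901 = 13920171.25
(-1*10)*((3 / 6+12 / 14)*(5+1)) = -570 / 7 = -81.43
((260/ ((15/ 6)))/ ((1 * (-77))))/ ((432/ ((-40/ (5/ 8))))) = 0.20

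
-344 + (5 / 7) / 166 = -399723 / 1162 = -344.00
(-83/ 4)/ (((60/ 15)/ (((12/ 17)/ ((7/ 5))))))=-1245/ 476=-2.62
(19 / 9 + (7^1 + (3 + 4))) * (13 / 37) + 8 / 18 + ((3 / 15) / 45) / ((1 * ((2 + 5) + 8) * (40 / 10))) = 3049537 / 499500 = 6.11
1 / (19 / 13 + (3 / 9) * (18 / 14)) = 0.53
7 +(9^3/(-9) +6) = -68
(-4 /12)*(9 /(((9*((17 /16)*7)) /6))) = -32 /119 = -0.27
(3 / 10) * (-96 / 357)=-48 / 595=-0.08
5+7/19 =102/19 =5.37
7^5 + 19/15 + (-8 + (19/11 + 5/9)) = 8317262/495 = 16802.55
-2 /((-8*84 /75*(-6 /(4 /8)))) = -25 /1344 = -0.02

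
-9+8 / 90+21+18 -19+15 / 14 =7661 / 630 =12.16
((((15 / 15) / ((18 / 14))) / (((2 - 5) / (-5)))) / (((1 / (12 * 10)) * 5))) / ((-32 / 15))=-175 / 12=-14.58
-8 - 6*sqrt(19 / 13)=-15.25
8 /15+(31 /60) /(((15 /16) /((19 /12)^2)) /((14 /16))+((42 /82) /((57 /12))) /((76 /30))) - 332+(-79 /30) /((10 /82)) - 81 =-1264851067 /2921400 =-432.96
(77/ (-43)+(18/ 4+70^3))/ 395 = 29498233/ 33970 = 868.36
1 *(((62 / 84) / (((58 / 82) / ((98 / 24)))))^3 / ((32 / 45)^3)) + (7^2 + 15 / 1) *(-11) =-200030339016771 / 409179521024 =-488.86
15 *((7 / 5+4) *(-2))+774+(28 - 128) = 512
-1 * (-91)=91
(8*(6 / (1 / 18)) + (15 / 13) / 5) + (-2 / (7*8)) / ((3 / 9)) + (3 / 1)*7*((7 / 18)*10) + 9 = 1042631 / 1092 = 954.79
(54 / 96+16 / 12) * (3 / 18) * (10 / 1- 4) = 91 / 48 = 1.90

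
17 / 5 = 3.40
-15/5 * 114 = -342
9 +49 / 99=940 / 99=9.49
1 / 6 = 0.17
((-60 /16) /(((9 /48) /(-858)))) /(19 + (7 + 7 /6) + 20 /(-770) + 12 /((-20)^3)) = 7927920000 /12538307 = 632.30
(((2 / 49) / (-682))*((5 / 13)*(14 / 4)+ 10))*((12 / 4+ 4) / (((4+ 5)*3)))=-295 / 1675674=-0.00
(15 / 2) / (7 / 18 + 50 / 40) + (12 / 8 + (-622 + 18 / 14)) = -507691 / 826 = -614.64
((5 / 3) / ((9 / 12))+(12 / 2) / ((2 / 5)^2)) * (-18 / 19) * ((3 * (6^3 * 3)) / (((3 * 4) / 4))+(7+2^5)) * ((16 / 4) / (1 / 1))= -1964820 / 19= -103411.58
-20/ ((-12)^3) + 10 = 4325/ 432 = 10.01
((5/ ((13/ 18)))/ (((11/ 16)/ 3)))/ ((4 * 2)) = 540/ 143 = 3.78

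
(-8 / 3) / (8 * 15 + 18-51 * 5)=0.02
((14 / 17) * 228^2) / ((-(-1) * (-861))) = -49.72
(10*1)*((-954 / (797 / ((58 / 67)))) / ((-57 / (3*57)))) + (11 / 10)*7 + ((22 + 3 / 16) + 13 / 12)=795305167 / 12815760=62.06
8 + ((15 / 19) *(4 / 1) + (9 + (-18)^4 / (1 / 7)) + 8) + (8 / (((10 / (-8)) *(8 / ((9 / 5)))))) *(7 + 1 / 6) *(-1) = 349063477 / 475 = 734870.48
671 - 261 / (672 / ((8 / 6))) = 37547 / 56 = 670.48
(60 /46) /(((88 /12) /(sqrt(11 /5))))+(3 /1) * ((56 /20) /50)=21 /125+9 * sqrt(55) /253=0.43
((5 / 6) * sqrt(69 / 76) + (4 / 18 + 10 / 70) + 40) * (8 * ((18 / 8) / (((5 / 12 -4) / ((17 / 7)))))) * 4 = -4150176 / 2107 -6120 * sqrt(1311) / 5719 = -2008.46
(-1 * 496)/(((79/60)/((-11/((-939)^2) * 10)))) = 1091200/23218653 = 0.05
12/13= 0.92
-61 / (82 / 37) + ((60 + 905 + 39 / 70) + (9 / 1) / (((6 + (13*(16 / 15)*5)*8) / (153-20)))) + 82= 2467175539 / 2413670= 1022.17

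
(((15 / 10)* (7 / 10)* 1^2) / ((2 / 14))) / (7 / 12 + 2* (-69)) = -441 / 8245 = -0.05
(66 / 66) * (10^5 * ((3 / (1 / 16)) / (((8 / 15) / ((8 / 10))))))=7200000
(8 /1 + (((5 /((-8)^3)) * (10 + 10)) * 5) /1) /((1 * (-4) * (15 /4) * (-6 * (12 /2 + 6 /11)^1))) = 9889 /829440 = 0.01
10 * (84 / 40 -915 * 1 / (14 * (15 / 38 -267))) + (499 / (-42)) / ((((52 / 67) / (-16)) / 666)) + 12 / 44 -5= 50134793077 / 307307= 163142.37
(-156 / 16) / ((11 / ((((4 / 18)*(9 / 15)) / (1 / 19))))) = -247 / 110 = -2.25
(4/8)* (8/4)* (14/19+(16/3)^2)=4990/171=29.18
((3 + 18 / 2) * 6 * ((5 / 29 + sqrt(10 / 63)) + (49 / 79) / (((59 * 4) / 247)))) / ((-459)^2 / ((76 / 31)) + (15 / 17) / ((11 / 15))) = 113696 * sqrt(70) / 2849781333 + 12626139768 / 18342956809537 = 0.00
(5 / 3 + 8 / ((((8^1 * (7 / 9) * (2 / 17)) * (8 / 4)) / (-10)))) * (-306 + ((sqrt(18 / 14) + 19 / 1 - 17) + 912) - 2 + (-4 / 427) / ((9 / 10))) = -32163.09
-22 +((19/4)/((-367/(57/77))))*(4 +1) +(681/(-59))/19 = -2870741563/126713356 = -22.66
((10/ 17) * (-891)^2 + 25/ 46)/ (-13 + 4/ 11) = -4017042535/ 108698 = -36955.99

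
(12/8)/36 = 1/24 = 0.04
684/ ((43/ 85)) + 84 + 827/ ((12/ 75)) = 1136033/ 172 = 6604.84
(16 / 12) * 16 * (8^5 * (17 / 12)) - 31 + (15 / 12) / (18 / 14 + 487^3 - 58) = 9607904797561049 / 9702104688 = 990290.78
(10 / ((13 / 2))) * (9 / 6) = 30 / 13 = 2.31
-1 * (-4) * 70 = 280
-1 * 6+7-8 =-7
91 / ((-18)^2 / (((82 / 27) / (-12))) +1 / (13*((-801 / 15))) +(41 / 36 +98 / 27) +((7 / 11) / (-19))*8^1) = -97438064724 / 1365948880253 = -0.07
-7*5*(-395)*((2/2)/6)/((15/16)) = 22120/9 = 2457.78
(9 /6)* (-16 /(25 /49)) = -1176 /25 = -47.04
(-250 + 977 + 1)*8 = 5824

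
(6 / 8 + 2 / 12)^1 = 11 / 12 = 0.92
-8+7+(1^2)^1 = 0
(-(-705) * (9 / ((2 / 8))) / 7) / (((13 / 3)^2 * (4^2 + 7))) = 228420 / 27209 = 8.40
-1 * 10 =-10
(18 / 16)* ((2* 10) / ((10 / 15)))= 135 / 4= 33.75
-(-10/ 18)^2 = -25/ 81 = -0.31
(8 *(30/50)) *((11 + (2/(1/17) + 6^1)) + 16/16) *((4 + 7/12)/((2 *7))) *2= 1144/7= 163.43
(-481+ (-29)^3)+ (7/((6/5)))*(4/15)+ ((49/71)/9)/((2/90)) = -15888731/639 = -24864.99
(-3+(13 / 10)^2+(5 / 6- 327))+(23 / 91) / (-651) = -1940006821 / 5924100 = -327.48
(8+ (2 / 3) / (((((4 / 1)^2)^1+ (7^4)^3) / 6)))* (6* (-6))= -3986290718640 / 13841287217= -288.00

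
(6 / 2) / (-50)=-3 / 50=-0.06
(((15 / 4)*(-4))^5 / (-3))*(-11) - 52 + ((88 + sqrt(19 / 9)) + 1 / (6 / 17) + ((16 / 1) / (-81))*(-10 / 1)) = -451062139 / 162 + sqrt(19) / 3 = -2784332.74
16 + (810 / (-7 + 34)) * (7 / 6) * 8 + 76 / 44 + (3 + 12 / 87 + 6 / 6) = 96295 / 319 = 301.87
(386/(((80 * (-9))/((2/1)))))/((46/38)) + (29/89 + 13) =4583677/368460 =12.44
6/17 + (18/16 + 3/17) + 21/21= 361/136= 2.65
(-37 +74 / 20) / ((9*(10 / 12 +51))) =-111 / 1555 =-0.07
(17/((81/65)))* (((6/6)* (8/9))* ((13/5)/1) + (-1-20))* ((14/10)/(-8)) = 1301027/29160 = 44.62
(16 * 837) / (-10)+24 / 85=-113808 / 85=-1338.92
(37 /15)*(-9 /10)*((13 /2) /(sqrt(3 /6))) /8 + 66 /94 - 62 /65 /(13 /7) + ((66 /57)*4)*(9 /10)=3287681 /754585 - 1443*sqrt(2) /800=1.81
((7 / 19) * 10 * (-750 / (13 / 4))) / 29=-210000 / 7163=-29.32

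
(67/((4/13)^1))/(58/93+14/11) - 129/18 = 2506259/23280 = 107.66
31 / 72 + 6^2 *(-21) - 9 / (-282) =-2556739 / 3384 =-755.54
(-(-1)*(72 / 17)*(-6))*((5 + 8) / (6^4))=-13 / 51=-0.25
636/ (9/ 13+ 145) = 4134/ 947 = 4.37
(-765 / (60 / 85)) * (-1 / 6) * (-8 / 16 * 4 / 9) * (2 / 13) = -1445 / 234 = -6.18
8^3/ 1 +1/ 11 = 5633/ 11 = 512.09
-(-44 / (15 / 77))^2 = -11478544 / 225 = -51015.75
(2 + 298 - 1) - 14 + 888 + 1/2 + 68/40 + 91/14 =11817/10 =1181.70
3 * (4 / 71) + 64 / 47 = 5108 / 3337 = 1.53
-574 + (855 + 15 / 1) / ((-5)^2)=-2696 / 5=-539.20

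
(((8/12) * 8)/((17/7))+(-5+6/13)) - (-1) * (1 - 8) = -9.34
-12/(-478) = 6/239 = 0.03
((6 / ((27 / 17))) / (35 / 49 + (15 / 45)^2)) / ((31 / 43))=5117 / 806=6.35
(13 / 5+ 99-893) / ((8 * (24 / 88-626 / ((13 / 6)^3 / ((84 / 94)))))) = 1.81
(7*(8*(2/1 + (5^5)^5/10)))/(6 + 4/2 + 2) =834465026855468806/5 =166893005371093761.20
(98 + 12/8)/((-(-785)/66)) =6567/785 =8.37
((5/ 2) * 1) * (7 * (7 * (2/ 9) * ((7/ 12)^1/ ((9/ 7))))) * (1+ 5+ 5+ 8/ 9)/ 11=1284535/ 96228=13.35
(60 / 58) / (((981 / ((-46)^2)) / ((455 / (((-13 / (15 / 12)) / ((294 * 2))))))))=-181447000 / 3161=-57401.77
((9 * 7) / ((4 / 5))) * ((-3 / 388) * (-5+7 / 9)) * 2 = 1995 / 388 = 5.14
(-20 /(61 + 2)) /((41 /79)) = -1580 /2583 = -0.61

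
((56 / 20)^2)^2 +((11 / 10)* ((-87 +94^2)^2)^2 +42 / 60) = 4028156809936914541 / 625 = 6445050895899063.27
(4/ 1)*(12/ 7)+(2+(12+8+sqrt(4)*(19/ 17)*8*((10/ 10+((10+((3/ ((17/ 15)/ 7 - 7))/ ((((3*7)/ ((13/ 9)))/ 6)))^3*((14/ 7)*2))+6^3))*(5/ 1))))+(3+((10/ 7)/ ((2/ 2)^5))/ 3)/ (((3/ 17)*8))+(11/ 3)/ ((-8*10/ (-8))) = 5755557714213001/ 283161867480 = 20326.03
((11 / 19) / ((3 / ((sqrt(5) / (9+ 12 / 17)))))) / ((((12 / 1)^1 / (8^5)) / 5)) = 139264 * sqrt(5) / 513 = 607.02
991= 991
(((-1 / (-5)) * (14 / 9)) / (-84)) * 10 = -1 / 27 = -0.04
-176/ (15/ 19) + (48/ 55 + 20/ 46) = -168214/ 759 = -221.63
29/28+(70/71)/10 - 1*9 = -15637/1988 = -7.87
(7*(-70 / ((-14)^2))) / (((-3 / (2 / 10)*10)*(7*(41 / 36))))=3 / 1435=0.00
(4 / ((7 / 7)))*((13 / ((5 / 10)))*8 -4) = 816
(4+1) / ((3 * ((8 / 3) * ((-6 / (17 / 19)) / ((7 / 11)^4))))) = -204085 / 13352592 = -0.02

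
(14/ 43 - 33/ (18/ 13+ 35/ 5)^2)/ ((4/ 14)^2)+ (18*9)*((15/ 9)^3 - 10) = -1781473213/ 2043532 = -871.76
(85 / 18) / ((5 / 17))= 289 / 18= 16.06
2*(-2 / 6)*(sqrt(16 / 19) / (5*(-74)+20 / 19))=4*sqrt(19) / 10515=0.00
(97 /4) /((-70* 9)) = -97 /2520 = -0.04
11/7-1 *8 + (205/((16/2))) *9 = 12555/56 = 224.20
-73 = -73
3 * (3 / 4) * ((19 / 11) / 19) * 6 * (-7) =-189 / 22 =-8.59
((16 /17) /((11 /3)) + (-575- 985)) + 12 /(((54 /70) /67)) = -870988 /1683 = -517.52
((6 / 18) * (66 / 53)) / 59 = 22 / 3127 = 0.01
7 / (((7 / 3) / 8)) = 24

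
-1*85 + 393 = 308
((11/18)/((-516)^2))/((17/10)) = 55/40737168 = 0.00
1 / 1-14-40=-53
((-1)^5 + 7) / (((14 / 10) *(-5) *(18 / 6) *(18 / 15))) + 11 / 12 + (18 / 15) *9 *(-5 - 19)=-258.52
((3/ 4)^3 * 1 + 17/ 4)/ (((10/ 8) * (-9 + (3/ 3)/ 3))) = -69/ 160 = -0.43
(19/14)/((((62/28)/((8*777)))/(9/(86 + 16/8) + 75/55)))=1904427/341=5584.83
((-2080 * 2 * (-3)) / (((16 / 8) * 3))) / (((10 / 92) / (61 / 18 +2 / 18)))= 66976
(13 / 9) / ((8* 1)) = 13 / 72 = 0.18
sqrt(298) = 17.26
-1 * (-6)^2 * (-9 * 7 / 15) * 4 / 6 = 504 / 5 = 100.80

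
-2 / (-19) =2 / 19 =0.11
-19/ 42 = -0.45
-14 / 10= -7 / 5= -1.40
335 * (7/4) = 586.25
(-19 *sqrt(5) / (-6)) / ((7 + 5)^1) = 19 *sqrt(5) / 72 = 0.59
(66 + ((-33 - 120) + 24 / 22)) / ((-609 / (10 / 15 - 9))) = -375 / 319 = -1.18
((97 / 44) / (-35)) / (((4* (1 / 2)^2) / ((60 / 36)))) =-97 / 924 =-0.10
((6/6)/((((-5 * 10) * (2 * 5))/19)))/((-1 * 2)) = 19/1000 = 0.02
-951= -951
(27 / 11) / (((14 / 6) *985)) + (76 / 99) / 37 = 550993 / 25256385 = 0.02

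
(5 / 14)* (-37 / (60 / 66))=-14.54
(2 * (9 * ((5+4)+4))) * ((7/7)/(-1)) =-234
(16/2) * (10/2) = 40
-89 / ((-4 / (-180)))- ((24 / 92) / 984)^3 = -214940162370241 / 53667955648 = -4005.00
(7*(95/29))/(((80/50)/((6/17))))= 9975/1972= 5.06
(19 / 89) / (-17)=-19 / 1513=-0.01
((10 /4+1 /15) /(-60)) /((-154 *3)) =1 /10800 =0.00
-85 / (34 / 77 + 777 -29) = -77 / 678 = -0.11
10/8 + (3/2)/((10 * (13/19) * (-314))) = 101993/81640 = 1.25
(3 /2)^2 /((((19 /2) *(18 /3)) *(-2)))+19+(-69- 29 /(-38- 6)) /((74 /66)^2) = -7362769 /208088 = -35.38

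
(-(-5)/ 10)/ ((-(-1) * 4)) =1/ 8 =0.12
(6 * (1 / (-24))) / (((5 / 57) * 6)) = -19 / 40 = -0.48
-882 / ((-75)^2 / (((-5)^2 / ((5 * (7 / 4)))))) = -0.45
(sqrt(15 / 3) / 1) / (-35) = -sqrt(5) / 35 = -0.06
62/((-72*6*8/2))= -31/864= -0.04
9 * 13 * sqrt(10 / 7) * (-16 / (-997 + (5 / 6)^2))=5184 * sqrt(70) / 19313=2.25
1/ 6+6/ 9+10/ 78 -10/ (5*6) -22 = -1667/ 78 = -21.37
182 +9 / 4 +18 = 809 / 4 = 202.25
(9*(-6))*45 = -2430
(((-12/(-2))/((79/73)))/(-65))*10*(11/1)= -9636/1027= -9.38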